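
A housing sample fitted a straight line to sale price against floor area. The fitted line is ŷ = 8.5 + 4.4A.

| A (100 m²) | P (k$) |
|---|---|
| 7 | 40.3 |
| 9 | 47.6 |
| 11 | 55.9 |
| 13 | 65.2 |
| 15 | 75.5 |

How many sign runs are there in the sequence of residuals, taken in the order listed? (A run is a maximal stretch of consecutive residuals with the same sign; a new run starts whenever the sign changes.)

A=7: ŷ = 8.5 + 4.4·7 = 39.3; r = 40.3 − 39.3 = 1
A=9: ŷ = 8.5 + 4.4·9 = 48.1; r = 47.6 − 48.1 = -0.5
A=11: ŷ = 8.5 + 4.4·11 = 56.9; r = 55.9 − 56.9 = -1
A=13: ŷ = 8.5 + 4.4·13 = 65.7; r = 65.2 − 65.7 = -0.5
A=15: ŷ = 8.5 + 4.4·15 = 74.5; r = 75.5 − 74.5 = 1
Signs: + − − − +
Runs: +×1, −×3, +×1 → 3

3 runs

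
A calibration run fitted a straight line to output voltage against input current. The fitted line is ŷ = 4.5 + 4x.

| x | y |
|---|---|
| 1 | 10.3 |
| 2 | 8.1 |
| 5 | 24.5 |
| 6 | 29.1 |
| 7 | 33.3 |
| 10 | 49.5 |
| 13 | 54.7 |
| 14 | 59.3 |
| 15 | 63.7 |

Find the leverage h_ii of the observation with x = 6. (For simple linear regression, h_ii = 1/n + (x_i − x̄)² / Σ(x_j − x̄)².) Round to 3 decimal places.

x̄ = (1 + 2 + 5 + 6 + 7 + 10 + 13 + 14 + 15)/9 = 8.11111
Σ(x − x̄)² = 50.5679 + 37.3457 + 9.67901 + 4.45679 + 1.23457 + 3.5679 + 23.9012 + 34.679 + 47.4568 = 212.889
h = 1/9 + (-2.11111)²/212.889 = 0.111111 + 0.0209348 = 0.132

h = 0.132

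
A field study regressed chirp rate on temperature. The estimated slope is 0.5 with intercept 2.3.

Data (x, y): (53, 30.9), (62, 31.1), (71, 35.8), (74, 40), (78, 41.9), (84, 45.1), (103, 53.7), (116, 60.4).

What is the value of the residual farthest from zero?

x=53: ŷ = 2.3 + 0.5·53 = 28.8; e = 30.9 − 28.8 = 2.1
x=62: ŷ = 2.3 + 0.5·62 = 33.3; e = 31.1 − 33.3 = -2.2
x=71: ŷ = 2.3 + 0.5·71 = 37.8; e = 35.8 − 37.8 = -2
x=74: ŷ = 2.3 + 0.5·74 = 39.3; e = 40 − 39.3 = 0.7
x=78: ŷ = 2.3 + 0.5·78 = 41.3; e = 41.9 − 41.3 = 0.6
x=84: ŷ = 2.3 + 0.5·84 = 44.3; e = 45.1 − 44.3 = 0.8
x=103: ŷ = 2.3 + 0.5·103 = 53.8; e = 53.7 − 53.8 = -0.1
x=116: ŷ = 2.3 + 0.5·116 = 60.3; e = 60.4 − 60.3 = 0.1
Largest |e| is 2.2 at x = 62, residual -2.2.

e = -2.2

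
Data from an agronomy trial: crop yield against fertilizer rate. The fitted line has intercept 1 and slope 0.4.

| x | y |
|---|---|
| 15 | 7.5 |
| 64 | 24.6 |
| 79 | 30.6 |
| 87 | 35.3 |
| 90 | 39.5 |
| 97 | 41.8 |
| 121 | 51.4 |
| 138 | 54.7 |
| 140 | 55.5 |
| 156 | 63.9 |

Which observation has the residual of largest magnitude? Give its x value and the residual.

x=15: ŷ = 1 + 0.4·15 = 7; e = 7.5 − 7 = 0.5
x=64: ŷ = 1 + 0.4·64 = 26.6; e = 24.6 − 26.6 = -2
x=79: ŷ = 1 + 0.4·79 = 32.6; e = 30.6 − 32.6 = -2
x=87: ŷ = 1 + 0.4·87 = 35.8; e = 35.3 − 35.8 = -0.5
x=90: ŷ = 1 + 0.4·90 = 37; e = 39.5 − 37 = 2.5
x=97: ŷ = 1 + 0.4·97 = 39.8; e = 41.8 − 39.8 = 2
x=121: ŷ = 1 + 0.4·121 = 49.4; e = 51.4 − 49.4 = 2
x=138: ŷ = 1 + 0.4·138 = 56.2; e = 54.7 − 56.2 = -1.5
x=140: ŷ = 1 + 0.4·140 = 57; e = 55.5 − 57 = -1.5
x=156: ŷ = 1 + 0.4·156 = 63.4; e = 63.9 − 63.4 = 0.5
Largest |e| is 2.5 at x = 90, residual 2.5.

x = 90, e = 2.5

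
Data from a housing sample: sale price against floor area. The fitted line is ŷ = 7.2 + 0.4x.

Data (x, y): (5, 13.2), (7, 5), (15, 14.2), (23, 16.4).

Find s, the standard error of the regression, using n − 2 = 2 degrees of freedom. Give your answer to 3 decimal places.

x=5: ŷ = 7.2 + 0.4·5 = 9.2; r = 13.2 − 9.2 = 4
x=7: ŷ = 7.2 + 0.4·7 = 10; r = 5 − 10 = -5
x=15: ŷ = 7.2 + 0.4·15 = 13.2; r = 14.2 − 13.2 = 1
x=23: ŷ = 7.2 + 0.4·23 = 16.4; r = 16.4 − 16.4 = 0
SSE = 16 + 25 + 1 + 0 = 42
s = √(42/2) = √21 ≈ 4.583

s = 4.583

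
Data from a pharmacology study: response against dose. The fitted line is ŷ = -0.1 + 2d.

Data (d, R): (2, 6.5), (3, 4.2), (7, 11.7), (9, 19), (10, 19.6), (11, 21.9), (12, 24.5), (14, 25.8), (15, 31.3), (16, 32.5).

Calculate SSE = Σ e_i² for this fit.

SSE = 22.88

d=2: ŷ = -0.1 + 2·2 = 3.9; e = 6.5 − 3.9 = 2.6
d=3: ŷ = -0.1 + 2·3 = 5.9; e = 4.2 − 5.9 = -1.7
d=7: ŷ = -0.1 + 2·7 = 13.9; e = 11.7 − 13.9 = -2.2
d=9: ŷ = -0.1 + 2·9 = 17.9; e = 19 − 17.9 = 1.1
d=10: ŷ = -0.1 + 2·10 = 19.9; e = 19.6 − 19.9 = -0.3
d=11: ŷ = -0.1 + 2·11 = 21.9; e = 21.9 − 21.9 = 0
d=12: ŷ = -0.1 + 2·12 = 23.9; e = 24.5 − 23.9 = 0.6
d=14: ŷ = -0.1 + 2·14 = 27.9; e = 25.8 − 27.9 = -2.1
d=15: ŷ = -0.1 + 2·15 = 29.9; e = 31.3 − 29.9 = 1.4
d=16: ŷ = -0.1 + 2·16 = 31.9; e = 32.5 − 31.9 = 0.6
SSE = 6.76 + 2.89 + 4.84 + 1.21 + 0.09 + 0 + 0.36 + 4.41 + 1.96 + 0.36 = 22.88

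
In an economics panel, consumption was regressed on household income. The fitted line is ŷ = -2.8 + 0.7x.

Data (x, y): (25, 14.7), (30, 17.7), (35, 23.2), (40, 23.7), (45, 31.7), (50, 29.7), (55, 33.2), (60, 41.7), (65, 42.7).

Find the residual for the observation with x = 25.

ŷ = -2.8 + 0.7·25 = 14.7
r = 14.7 − 14.7 = 0

r = 0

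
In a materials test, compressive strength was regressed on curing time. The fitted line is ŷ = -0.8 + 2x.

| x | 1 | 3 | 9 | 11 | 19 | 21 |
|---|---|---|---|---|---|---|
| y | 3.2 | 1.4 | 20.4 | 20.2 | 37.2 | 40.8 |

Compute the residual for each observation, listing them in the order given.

x=1: ŷ = -0.8 + 2·1 = 1.2; e = 3.2 − 1.2 = 2
x=3: ŷ = -0.8 + 2·3 = 5.2; e = 1.4 − 5.2 = -3.8
x=9: ŷ = -0.8 + 2·9 = 17.2; e = 20.4 − 17.2 = 3.2
x=11: ŷ = -0.8 + 2·11 = 21.2; e = 20.2 − 21.2 = -1
x=19: ŷ = -0.8 + 2·19 = 37.2; e = 37.2 − 37.2 = 0
x=21: ŷ = -0.8 + 2·21 = 41.2; e = 40.8 − 41.2 = -0.4

2, -3.8, 3.2, -1, 0, -0.4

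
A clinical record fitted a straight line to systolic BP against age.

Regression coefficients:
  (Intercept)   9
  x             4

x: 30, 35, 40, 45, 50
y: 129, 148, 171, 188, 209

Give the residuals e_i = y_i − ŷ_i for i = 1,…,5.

0, -1, 2, -1, 0

x=30: ŷ = 9 + 4·30 = 129; e = 129 − 129 = 0
x=35: ŷ = 9 + 4·35 = 149; e = 148 − 149 = -1
x=40: ŷ = 9 + 4·40 = 169; e = 171 − 169 = 2
x=45: ŷ = 9 + 4·45 = 189; e = 188 − 189 = -1
x=50: ŷ = 9 + 4·50 = 209; e = 209 − 209 = 0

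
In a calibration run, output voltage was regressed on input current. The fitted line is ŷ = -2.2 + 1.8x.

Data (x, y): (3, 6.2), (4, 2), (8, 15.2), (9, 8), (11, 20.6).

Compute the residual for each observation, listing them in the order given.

x=3: ŷ = -2.2 + 1.8·3 = 3.2; r = 6.2 − 3.2 = 3
x=4: ŷ = -2.2 + 1.8·4 = 5; r = 2 − 5 = -3
x=8: ŷ = -2.2 + 1.8·8 = 12.2; r = 15.2 − 12.2 = 3
x=9: ŷ = -2.2 + 1.8·9 = 14; r = 8 − 14 = -6
x=11: ŷ = -2.2 + 1.8·11 = 17.6; r = 20.6 − 17.6 = 3

3, -3, 3, -6, 3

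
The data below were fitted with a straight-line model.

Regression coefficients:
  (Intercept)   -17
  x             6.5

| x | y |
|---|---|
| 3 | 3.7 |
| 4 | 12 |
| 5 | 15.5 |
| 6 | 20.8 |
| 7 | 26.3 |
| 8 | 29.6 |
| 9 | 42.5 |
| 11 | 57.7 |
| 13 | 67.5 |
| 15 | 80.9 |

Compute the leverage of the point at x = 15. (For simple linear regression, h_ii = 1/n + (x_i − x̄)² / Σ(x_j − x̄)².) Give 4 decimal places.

h = 0.4428

x̄ = (3 + 4 + 5 + 6 + 7 + 8 + 9 + 11 + 13 + 15)/10 = 8.1
Σ(x − x̄)² = 26.01 + 16.81 + 9.61 + 4.41 + 1.21 + 0.01 + 0.81 + 8.41 + 24.01 + 47.61 = 138.9
h = 1/10 + (6.9)²/138.9 = 0.1 + 0.342765 = 0.4428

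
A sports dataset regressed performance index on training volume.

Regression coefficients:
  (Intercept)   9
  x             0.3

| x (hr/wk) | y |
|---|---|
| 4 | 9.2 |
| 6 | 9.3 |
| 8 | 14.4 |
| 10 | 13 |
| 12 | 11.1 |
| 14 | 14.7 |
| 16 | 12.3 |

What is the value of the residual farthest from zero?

r = 3

x=4: ŷ = 9 + 0.3·4 = 10.2; r = 9.2 − 10.2 = -1
x=6: ŷ = 9 + 0.3·6 = 10.8; r = 9.3 − 10.8 = -1.5
x=8: ŷ = 9 + 0.3·8 = 11.4; r = 14.4 − 11.4 = 3
x=10: ŷ = 9 + 0.3·10 = 12; r = 13 − 12 = 1
x=12: ŷ = 9 + 0.3·12 = 12.6; r = 11.1 − 12.6 = -1.5
x=14: ŷ = 9 + 0.3·14 = 13.2; r = 14.7 − 13.2 = 1.5
x=16: ŷ = 9 + 0.3·16 = 13.8; r = 12.3 − 13.8 = -1.5
Largest |r| is 3 at x = 8, residual 3.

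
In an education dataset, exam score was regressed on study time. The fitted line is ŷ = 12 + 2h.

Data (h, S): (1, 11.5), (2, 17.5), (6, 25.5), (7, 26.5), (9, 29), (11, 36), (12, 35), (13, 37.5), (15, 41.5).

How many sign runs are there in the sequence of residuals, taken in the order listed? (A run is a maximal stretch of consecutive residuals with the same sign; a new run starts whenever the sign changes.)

h=1: ŷ = 12 + 2·1 = 14; r = 11.5 − 14 = -2.5
h=2: ŷ = 12 + 2·2 = 16; r = 17.5 − 16 = 1.5
h=6: ŷ = 12 + 2·6 = 24; r = 25.5 − 24 = 1.5
h=7: ŷ = 12 + 2·7 = 26; r = 26.5 − 26 = 0.5
h=9: ŷ = 12 + 2·9 = 30; r = 29 − 30 = -1
h=11: ŷ = 12 + 2·11 = 34; r = 36 − 34 = 2
h=12: ŷ = 12 + 2·12 = 36; r = 35 − 36 = -1
h=13: ŷ = 12 + 2·13 = 38; r = 37.5 − 38 = -0.5
h=15: ŷ = 12 + 2·15 = 42; r = 41.5 − 42 = -0.5
Signs: − + + + − + − − −
Runs: −×1, +×3, −×1, +×1, −×3 → 5

5 runs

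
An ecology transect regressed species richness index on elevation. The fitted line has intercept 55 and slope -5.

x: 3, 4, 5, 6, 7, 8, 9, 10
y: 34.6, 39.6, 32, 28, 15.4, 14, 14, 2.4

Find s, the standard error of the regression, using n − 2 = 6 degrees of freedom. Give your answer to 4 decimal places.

s = 4.2474

x=3: ŷ = 55 − 5·3 = 40; e = 34.6 − 40 = -5.4
x=4: ŷ = 55 − 5·4 = 35; e = 39.6 − 35 = 4.6
x=5: ŷ = 55 − 5·5 = 30; e = 32 − 30 = 2
x=6: ŷ = 55 − 5·6 = 25; e = 28 − 25 = 3
x=7: ŷ = 55 − 5·7 = 20; e = 15.4 − 20 = -4.6
x=8: ŷ = 55 − 5·8 = 15; e = 14 − 15 = -1
x=9: ŷ = 55 − 5·9 = 10; e = 14 − 10 = 4
x=10: ŷ = 55 − 5·10 = 5; e = 2.4 − 5 = -2.6
SSE = 29.16 + 21.16 + 4 + 9 + 21.16 + 1 + 16 + 6.76 = 108.24
s = √(108.24/6) = √18.04 ≈ 4.2474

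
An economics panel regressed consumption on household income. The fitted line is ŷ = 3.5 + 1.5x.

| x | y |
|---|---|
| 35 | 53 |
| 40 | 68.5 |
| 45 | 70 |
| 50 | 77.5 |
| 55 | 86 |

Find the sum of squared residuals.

x=35: ŷ = 3.5 + 1.5·35 = 56; e = 53 − 56 = -3
x=40: ŷ = 3.5 + 1.5·40 = 63.5; e = 68.5 − 63.5 = 5
x=45: ŷ = 3.5 + 1.5·45 = 71; e = 70 − 71 = -1
x=50: ŷ = 3.5 + 1.5·50 = 78.5; e = 77.5 − 78.5 = -1
x=55: ŷ = 3.5 + 1.5·55 = 86; e = 86 − 86 = 0
SSE = 9 + 25 + 1 + 1 + 0 = 36

SSE = 36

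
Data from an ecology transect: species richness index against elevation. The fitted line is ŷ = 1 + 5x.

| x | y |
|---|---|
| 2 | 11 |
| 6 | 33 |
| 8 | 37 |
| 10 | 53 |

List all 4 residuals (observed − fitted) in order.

0, 2, -4, 2

x=2: ŷ = 1 + 5·2 = 11; r = 11 − 11 = 0
x=6: ŷ = 1 + 5·6 = 31; r = 33 − 31 = 2
x=8: ŷ = 1 + 5·8 = 41; r = 37 − 41 = -4
x=10: ŷ = 1 + 5·10 = 51; r = 53 − 51 = 2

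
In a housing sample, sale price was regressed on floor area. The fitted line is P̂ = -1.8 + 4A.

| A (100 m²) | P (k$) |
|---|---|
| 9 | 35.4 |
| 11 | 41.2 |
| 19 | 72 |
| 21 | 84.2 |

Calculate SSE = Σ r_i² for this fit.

A=9: P̂ = -1.8 + 4·9 = 34.2; r = 35.4 − 34.2 = 1.2
A=11: P̂ = -1.8 + 4·11 = 42.2; r = 41.2 − 42.2 = -1
A=19: P̂ = -1.8 + 4·19 = 74.2; r = 72 − 74.2 = -2.2
A=21: P̂ = -1.8 + 4·21 = 82.2; r = 84.2 − 82.2 = 2
SSE = 1.44 + 1 + 4.84 + 4 = 11.28

SSE = 11.28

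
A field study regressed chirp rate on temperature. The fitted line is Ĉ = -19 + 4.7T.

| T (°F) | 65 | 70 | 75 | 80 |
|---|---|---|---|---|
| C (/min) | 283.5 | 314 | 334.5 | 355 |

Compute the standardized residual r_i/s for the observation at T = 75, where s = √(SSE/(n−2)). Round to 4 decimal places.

0.2582

T=65: Ĉ = -19 + 4.7·65 = 286.5; r = 283.5 − 286.5 = -3
T=70: Ĉ = -19 + 4.7·70 = 310; r = 314 − 310 = 4
T=75: Ĉ = -19 + 4.7·75 = 333.5; r = 334.5 − 333.5 = 1
T=80: Ĉ = -19 + 4.7·80 = 357; r = 355 − 357 = -2
SSE = 9 + 16 + 1 + 4 = 30
s = √(30/2) = 3.87298
r/s = 1 / 3.87298 = 0.2582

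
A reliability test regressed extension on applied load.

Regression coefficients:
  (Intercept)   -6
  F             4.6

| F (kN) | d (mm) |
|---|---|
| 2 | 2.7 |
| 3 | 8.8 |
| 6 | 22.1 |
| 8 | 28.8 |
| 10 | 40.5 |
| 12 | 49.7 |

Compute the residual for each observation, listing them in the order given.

F=2: ŷ = -6 + 4.6·2 = 3.2; r = 2.7 − 3.2 = -0.5
F=3: ŷ = -6 + 4.6·3 = 7.8; r = 8.8 − 7.8 = 1
F=6: ŷ = -6 + 4.6·6 = 21.6; r = 22.1 − 21.6 = 0.5
F=8: ŷ = -6 + 4.6·8 = 30.8; r = 28.8 − 30.8 = -2
F=10: ŷ = -6 + 4.6·10 = 40; r = 40.5 − 40 = 0.5
F=12: ŷ = -6 + 4.6·12 = 49.2; r = 49.7 − 49.2 = 0.5

-0.5, 1, 0.5, -2, 0.5, 0.5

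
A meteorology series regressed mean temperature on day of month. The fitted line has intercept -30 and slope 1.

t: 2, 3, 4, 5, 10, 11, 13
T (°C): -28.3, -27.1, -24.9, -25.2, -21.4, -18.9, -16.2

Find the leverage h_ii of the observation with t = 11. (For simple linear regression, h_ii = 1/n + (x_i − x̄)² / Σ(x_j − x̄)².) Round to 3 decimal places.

h = 0.292

t̄ = (2 + 3 + 4 + 5 + 10 + 11 + 13)/7 = 6.85714
Σ(t − t̄)² = 23.5918 + 14.8776 + 8.16327 + 3.44898 + 9.87755 + 17.1633 + 37.7347 = 114.857
h = 1/7 + (4.14286)²/114.857 = 0.142857 + 0.149431 = 0.292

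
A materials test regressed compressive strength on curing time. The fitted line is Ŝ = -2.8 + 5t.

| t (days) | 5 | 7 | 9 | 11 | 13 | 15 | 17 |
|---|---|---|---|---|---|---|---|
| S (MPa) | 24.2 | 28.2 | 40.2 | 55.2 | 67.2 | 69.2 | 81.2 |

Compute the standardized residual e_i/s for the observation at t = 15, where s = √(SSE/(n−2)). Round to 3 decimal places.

-0.813

t=5: Ŝ = -2.8 + 5·5 = 22.2; e = 24.2 − 22.2 = 2
t=7: Ŝ = -2.8 + 5·7 = 32.2; e = 28.2 − 32.2 = -4
t=9: Ŝ = -2.8 + 5·9 = 42.2; e = 40.2 − 42.2 = -2
t=11: Ŝ = -2.8 + 5·11 = 52.2; e = 55.2 − 52.2 = 3
t=13: Ŝ = -2.8 + 5·13 = 62.2; e = 67.2 − 62.2 = 5
t=15: Ŝ = -2.8 + 5·15 = 72.2; e = 69.2 − 72.2 = -3
t=17: Ŝ = -2.8 + 5·17 = 82.2; e = 81.2 − 82.2 = -1
SSE = 4 + 16 + 4 + 9 + 25 + 9 + 1 = 68
s = √(68/5) = 3.68782
e/s = -3 / 3.68782 = -0.813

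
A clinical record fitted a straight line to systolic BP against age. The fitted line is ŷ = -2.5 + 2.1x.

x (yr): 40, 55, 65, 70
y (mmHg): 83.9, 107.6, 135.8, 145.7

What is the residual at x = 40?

ŷ = -2.5 + 2.1·40 = 81.5
e = 83.9 − 81.5 = 2.4

e = 2.4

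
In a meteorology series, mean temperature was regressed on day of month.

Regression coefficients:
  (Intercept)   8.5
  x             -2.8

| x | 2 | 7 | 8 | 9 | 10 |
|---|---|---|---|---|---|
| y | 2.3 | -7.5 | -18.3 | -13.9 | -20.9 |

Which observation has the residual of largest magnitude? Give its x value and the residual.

x=2: ŷ = 8.5 − 2.8·2 = 2.9; e = 2.3 − 2.9 = -0.6
x=7: ŷ = 8.5 − 2.8·7 = -11.1; e = -7.5 − (-11.1) = 3.6
x=8: ŷ = 8.5 − 2.8·8 = -13.9; e = -18.3 − (-13.9) = -4.4
x=9: ŷ = 8.5 − 2.8·9 = -16.7; e = -13.9 − (-16.7) = 2.8
x=10: ŷ = 8.5 − 2.8·10 = -19.5; e = -20.9 − (-19.5) = -1.4
Largest |e| is 4.4 at x = 8, residual -4.4.

x = 8, e = -4.4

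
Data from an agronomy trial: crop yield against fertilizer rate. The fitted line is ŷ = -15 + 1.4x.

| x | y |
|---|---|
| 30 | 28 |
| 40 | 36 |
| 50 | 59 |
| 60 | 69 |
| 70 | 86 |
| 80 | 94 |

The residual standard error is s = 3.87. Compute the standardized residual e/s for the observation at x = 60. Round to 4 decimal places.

ŷ = -15 + 1.4·60 = 69
e = 69 − 69 = 0
e/s = 0 / 3.87 = 0.0000

0.0000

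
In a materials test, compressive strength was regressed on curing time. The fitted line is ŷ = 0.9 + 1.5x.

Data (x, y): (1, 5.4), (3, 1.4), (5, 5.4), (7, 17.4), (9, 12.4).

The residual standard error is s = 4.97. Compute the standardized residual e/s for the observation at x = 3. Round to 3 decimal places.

ŷ = 0.9 + 1.5·3 = 5.4
e = 1.4 − 5.4 = -4
e/s = -4 / 4.97 = -0.805

-0.805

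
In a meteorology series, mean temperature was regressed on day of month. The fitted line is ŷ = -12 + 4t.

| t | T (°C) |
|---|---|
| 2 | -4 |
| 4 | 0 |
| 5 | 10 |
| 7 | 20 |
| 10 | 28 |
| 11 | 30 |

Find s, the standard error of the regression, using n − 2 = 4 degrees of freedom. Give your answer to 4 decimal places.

t=2: ŷ = -12 + 4·2 = -4; r = -4 − (-4) = 0
t=4: ŷ = -12 + 4·4 = 4; r = 0 − 4 = -4
t=5: ŷ = -12 + 4·5 = 8; r = 10 − 8 = 2
t=7: ŷ = -12 + 4·7 = 16; r = 20 − 16 = 4
t=10: ŷ = -12 + 4·10 = 28; r = 28 − 28 = 0
t=11: ŷ = -12 + 4·11 = 32; r = 30 − 32 = -2
SSE = 0 + 16 + 4 + 16 + 0 + 4 = 40
s = √(40/4) = √10 ≈ 3.1623

s = 3.1623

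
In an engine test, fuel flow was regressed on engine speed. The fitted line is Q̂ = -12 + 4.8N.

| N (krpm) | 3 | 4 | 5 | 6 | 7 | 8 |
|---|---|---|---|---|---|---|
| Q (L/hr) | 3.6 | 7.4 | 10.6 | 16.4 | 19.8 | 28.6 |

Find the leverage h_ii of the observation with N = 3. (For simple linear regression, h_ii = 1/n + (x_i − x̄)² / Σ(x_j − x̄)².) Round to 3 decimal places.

N̄ = (3 + 4 + 5 + 6 + 7 + 8)/6 = 5.5
Σ(N − N̄)² = 6.25 + 2.25 + 0.25 + 0.25 + 2.25 + 6.25 = 17.5
h = 1/6 + (-2.5)²/17.5 = 0.166667 + 0.357143 = 0.524

h = 0.524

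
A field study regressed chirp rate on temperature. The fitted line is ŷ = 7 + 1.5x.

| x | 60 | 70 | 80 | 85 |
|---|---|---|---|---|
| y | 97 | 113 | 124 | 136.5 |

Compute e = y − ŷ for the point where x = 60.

e = 0

ŷ = 7 + 1.5·60 = 97
e = 97 − 97 = 0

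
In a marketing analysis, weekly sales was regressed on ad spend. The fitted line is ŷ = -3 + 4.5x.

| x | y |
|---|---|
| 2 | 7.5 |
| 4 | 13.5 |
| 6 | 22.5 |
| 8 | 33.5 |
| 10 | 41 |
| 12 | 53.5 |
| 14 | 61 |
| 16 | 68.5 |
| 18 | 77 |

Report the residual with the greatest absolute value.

e = 2.5

x=2: ŷ = -3 + 4.5·2 = 6; e = 7.5 − 6 = 1.5
x=4: ŷ = -3 + 4.5·4 = 15; e = 13.5 − 15 = -1.5
x=6: ŷ = -3 + 4.5·6 = 24; e = 22.5 − 24 = -1.5
x=8: ŷ = -3 + 4.5·8 = 33; e = 33.5 − 33 = 0.5
x=10: ŷ = -3 + 4.5·10 = 42; e = 41 − 42 = -1
x=12: ŷ = -3 + 4.5·12 = 51; e = 53.5 − 51 = 2.5
x=14: ŷ = -3 + 4.5·14 = 60; e = 61 − 60 = 1
x=16: ŷ = -3 + 4.5·16 = 69; e = 68.5 − 69 = -0.5
x=18: ŷ = -3 + 4.5·18 = 78; e = 77 − 78 = -1
Largest |e| is 2.5 at x = 12, residual 2.5.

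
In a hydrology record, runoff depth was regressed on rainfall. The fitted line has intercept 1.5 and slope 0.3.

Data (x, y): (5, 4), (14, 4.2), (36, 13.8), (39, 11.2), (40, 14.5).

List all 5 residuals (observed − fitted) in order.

x=5: ŷ = 1.5 + 0.3·5 = 3; e = 4 − 3 = 1
x=14: ŷ = 1.5 + 0.3·14 = 5.7; e = 4.2 − 5.7 = -1.5
x=36: ŷ = 1.5 + 0.3·36 = 12.3; e = 13.8 − 12.3 = 1.5
x=39: ŷ = 1.5 + 0.3·39 = 13.2; e = 11.2 − 13.2 = -2
x=40: ŷ = 1.5 + 0.3·40 = 13.5; e = 14.5 − 13.5 = 1

1, -1.5, 1.5, -2, 1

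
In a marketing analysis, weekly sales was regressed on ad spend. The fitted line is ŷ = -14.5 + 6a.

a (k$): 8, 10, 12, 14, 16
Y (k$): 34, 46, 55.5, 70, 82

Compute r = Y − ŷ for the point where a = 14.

ŷ = -14.5 + 6·14 = 69.5
r = 70 − 69.5 = 0.5

r = 0.5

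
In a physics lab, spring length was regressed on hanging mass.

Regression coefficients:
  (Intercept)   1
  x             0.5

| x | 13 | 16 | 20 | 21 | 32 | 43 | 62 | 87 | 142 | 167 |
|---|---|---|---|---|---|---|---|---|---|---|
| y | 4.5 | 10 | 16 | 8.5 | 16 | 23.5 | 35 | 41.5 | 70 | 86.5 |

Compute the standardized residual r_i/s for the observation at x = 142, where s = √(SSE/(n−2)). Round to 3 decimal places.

-0.667

x=13: ŷ = 1 + 0.5·13 = 7.5; r = 4.5 − 7.5 = -3
x=16: ŷ = 1 + 0.5·16 = 9; r = 10 − 9 = 1
x=20: ŷ = 1 + 0.5·20 = 11; r = 16 − 11 = 5
x=21: ŷ = 1 + 0.5·21 = 11.5; r = 8.5 − 11.5 = -3
x=32: ŷ = 1 + 0.5·32 = 17; r = 16 − 17 = -1
x=43: ŷ = 1 + 0.5·43 = 22.5; r = 23.5 − 22.5 = 1
x=62: ŷ = 1 + 0.5·62 = 32; r = 35 − 32 = 3
x=87: ŷ = 1 + 0.5·87 = 44.5; r = 41.5 − 44.5 = -3
x=142: ŷ = 1 + 0.5·142 = 72; r = 70 − 72 = -2
x=167: ŷ = 1 + 0.5·167 = 84.5; r = 86.5 − 84.5 = 2
SSE = 9 + 1 + 25 + 9 + 1 + 1 + 9 + 9 + 4 + 4 = 72
s = √(72/8) = 3
r/s = -2 / 3 = -0.667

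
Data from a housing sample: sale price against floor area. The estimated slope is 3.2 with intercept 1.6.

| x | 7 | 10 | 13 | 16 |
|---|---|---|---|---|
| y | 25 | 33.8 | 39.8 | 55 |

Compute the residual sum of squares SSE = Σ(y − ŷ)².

x=7: ŷ = 1.6 + 3.2·7 = 24; e = 25 − 24 = 1
x=10: ŷ = 1.6 + 3.2·10 = 33.6; e = 33.8 − 33.6 = 0.2
x=13: ŷ = 1.6 + 3.2·13 = 43.2; e = 39.8 − 43.2 = -3.4
x=16: ŷ = 1.6 + 3.2·16 = 52.8; e = 55 − 52.8 = 2.2
SSE = 1 + 0.04 + 11.56 + 4.84 = 17.44

SSE = 17.44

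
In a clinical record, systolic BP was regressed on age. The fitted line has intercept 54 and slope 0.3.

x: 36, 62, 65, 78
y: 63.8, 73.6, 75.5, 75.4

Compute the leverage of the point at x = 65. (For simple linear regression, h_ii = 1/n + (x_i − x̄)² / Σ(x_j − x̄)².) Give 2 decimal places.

x̄ = (36 + 62 + 65 + 78)/4 = 60.25
Σ(x − x̄)² = 588.062 + 3.0625 + 22.5625 + 315.062 = 928.75
h = 1/4 + (4.75)²/928.75 = 0.25 + 0.0242934 = 0.27

h = 0.27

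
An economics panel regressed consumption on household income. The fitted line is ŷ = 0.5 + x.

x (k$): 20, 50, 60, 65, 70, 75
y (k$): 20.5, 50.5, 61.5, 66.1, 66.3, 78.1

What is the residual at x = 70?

ŷ = 0.5 + 70 = 70.5
e = 66.3 − 70.5 = -4.2

e = -4.2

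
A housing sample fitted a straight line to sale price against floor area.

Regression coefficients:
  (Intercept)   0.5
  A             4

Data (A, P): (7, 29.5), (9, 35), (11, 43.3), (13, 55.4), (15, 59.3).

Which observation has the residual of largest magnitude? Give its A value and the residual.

A=7: P̂ = 0.5 + 4·7 = 28.5; e = 29.5 − 28.5 = 1
A=9: P̂ = 0.5 + 4·9 = 36.5; e = 35 − 36.5 = -1.5
A=11: P̂ = 0.5 + 4·11 = 44.5; e = 43.3 − 44.5 = -1.2
A=13: P̂ = 0.5 + 4·13 = 52.5; e = 55.4 − 52.5 = 2.9
A=15: P̂ = 0.5 + 4·15 = 60.5; e = 59.3 − 60.5 = -1.2
Largest |e| is 2.9 at A = 13, residual 2.9.

A = 13, e = 2.9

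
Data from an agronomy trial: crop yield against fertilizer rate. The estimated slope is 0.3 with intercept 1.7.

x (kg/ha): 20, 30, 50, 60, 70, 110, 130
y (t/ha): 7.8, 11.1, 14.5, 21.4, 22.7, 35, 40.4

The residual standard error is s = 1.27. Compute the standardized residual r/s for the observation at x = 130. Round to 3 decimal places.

ŷ = 1.7 + 0.3·130 = 40.7
r = 40.4 − 40.7 = -0.3
r/s = -0.3 / 1.27 = -0.236

-0.236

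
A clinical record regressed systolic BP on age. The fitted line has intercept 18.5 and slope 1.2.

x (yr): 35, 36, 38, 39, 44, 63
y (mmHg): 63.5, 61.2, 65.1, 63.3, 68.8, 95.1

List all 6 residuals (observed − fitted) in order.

x=35: ŷ = 18.5 + 1.2·35 = 60.5; r = 63.5 − 60.5 = 3
x=36: ŷ = 18.5 + 1.2·36 = 61.7; r = 61.2 − 61.7 = -0.5
x=38: ŷ = 18.5 + 1.2·38 = 64.1; r = 65.1 − 64.1 = 1
x=39: ŷ = 18.5 + 1.2·39 = 65.3; r = 63.3 − 65.3 = -2
x=44: ŷ = 18.5 + 1.2·44 = 71.3; r = 68.8 − 71.3 = -2.5
x=63: ŷ = 18.5 + 1.2·63 = 94.1; r = 95.1 − 94.1 = 1

3, -0.5, 1, -2, -2.5, 1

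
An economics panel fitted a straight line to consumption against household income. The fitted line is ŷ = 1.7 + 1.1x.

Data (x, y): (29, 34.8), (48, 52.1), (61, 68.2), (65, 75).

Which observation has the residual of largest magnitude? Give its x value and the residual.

x=29: ŷ = 1.7 + 1.1·29 = 33.6; e = 34.8 − 33.6 = 1.2
x=48: ŷ = 1.7 + 1.1·48 = 54.5; e = 52.1 − 54.5 = -2.4
x=61: ŷ = 1.7 + 1.1·61 = 68.8; e = 68.2 − 68.8 = -0.6
x=65: ŷ = 1.7 + 1.1·65 = 73.2; e = 75 − 73.2 = 1.8
Largest |e| is 2.4 at x = 48, residual -2.4.

x = 48, e = -2.4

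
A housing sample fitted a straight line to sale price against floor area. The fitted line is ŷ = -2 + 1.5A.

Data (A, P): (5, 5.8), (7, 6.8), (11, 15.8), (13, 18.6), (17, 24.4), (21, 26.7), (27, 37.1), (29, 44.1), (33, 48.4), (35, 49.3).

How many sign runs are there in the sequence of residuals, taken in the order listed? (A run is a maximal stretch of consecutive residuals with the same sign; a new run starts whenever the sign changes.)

A=5: ŷ = -2 + 1.5·5 = 5.5; r = 5.8 − 5.5 = 0.3
A=7: ŷ = -2 + 1.5·7 = 8.5; r = 6.8 − 8.5 = -1.7
A=11: ŷ = -2 + 1.5·11 = 14.5; r = 15.8 − 14.5 = 1.3
A=13: ŷ = -2 + 1.5·13 = 17.5; r = 18.6 − 17.5 = 1.1
A=17: ŷ = -2 + 1.5·17 = 23.5; r = 24.4 − 23.5 = 0.9
A=21: ŷ = -2 + 1.5·21 = 29.5; r = 26.7 − 29.5 = -2.8
A=27: ŷ = -2 + 1.5·27 = 38.5; r = 37.1 − 38.5 = -1.4
A=29: ŷ = -2 + 1.5·29 = 41.5; r = 44.1 − 41.5 = 2.6
A=33: ŷ = -2 + 1.5·33 = 47.5; r = 48.4 − 47.5 = 0.9
A=35: ŷ = -2 + 1.5·35 = 50.5; r = 49.3 − 50.5 = -1.2
Signs: + − + + + − − + + −
Runs: +×1, −×1, +×3, −×2, +×2, −×1 → 6

6 runs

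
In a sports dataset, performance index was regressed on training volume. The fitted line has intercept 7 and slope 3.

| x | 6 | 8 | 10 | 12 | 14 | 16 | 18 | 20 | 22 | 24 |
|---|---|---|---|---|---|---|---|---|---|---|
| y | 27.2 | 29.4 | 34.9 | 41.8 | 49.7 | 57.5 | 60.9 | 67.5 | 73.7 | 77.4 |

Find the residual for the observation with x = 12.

r = -1.2

ŷ = 7 + 3·12 = 43
r = 41.8 − 43 = -1.2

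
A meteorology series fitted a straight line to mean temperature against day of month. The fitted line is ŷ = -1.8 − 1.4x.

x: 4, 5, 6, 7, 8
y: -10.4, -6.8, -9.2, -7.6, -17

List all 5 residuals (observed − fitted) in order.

x=4: ŷ = -1.8 − 1.4·4 = -7.4; r = -10.4 − (-7.4) = -3
x=5: ŷ = -1.8 − 1.4·5 = -8.8; r = -6.8 − (-8.8) = 2
x=6: ŷ = -1.8 − 1.4·6 = -10.2; r = -9.2 − (-10.2) = 1
x=7: ŷ = -1.8 − 1.4·7 = -11.6; r = -7.6 − (-11.6) = 4
x=8: ŷ = -1.8 − 1.4·8 = -13; r = -17 − (-13) = -4

-3, 2, 1, 4, -4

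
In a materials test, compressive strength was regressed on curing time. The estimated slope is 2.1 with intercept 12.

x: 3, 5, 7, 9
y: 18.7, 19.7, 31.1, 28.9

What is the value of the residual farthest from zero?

r = 4.4

x=3: ŷ = 12 + 2.1·3 = 18.3; r = 18.7 − 18.3 = 0.4
x=5: ŷ = 12 + 2.1·5 = 22.5; r = 19.7 − 22.5 = -2.8
x=7: ŷ = 12 + 2.1·7 = 26.7; r = 31.1 − 26.7 = 4.4
x=9: ŷ = 12 + 2.1·9 = 30.9; r = 28.9 − 30.9 = -2
Largest |r| is 4.4 at x = 7, residual 4.4.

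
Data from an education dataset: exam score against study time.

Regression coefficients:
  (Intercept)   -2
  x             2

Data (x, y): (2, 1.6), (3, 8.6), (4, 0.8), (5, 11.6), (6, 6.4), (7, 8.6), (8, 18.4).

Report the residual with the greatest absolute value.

r = -5.2

x=2: ŷ = -2 + 2·2 = 2; r = 1.6 − 2 = -0.4
x=3: ŷ = -2 + 2·3 = 4; r = 8.6 − 4 = 4.6
x=4: ŷ = -2 + 2·4 = 6; r = 0.8 − 6 = -5.2
x=5: ŷ = -2 + 2·5 = 8; r = 11.6 − 8 = 3.6
x=6: ŷ = -2 + 2·6 = 10; r = 6.4 − 10 = -3.6
x=7: ŷ = -2 + 2·7 = 12; r = 8.6 − 12 = -3.4
x=8: ŷ = -2 + 2·8 = 14; r = 18.4 − 14 = 4.4
Largest |r| is 5.2 at x = 4, residual -5.2.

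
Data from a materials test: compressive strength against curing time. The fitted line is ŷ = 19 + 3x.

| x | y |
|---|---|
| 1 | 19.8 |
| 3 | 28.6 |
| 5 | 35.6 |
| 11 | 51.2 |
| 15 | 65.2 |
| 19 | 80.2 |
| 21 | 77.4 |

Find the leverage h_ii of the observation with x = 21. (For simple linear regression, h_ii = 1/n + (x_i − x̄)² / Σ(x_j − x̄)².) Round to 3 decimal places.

x̄ = (1 + 3 + 5 + 11 + 15 + 19 + 21)/7 = 10.7143
Σ(x − x̄)² = 94.3673 + 59.5102 + 32.6531 + 0.0816327 + 18.3673 + 68.6531 + 105.796 = 379.429
h = 1/7 + (10.2857)²/379.429 = 0.142857 + 0.27883 = 0.422

h = 0.422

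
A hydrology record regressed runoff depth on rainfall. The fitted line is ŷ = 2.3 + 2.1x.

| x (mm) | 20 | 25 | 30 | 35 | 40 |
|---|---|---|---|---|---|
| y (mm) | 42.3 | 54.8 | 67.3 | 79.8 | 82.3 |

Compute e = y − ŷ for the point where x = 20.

e = -2

ŷ = 2.3 + 2.1·20 = 44.3
e = 42.3 − 44.3 = -2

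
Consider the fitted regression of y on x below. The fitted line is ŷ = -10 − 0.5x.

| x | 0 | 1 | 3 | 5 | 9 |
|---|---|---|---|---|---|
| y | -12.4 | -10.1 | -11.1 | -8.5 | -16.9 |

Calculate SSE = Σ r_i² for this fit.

SSE = 27.84

x=0: ŷ = -10 − 0.5·0 = -10; r = -12.4 − (-10) = -2.4
x=1: ŷ = -10 − 0.5·1 = -10.5; r = -10.1 − (-10.5) = 0.4
x=3: ŷ = -10 − 0.5·3 = -11.5; r = -11.1 − (-11.5) = 0.4
x=5: ŷ = -10 − 0.5·5 = -12.5; r = -8.5 − (-12.5) = 4
x=9: ŷ = -10 − 0.5·9 = -14.5; r = -16.9 − (-14.5) = -2.4
SSE = 5.76 + 0.16 + 0.16 + 16 + 5.76 = 27.84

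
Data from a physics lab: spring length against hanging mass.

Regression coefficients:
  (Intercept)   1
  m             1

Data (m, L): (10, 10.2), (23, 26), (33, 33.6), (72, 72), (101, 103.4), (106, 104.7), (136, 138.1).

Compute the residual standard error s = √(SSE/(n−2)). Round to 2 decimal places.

s = 1.69

m=10: ŷ = 1 + 10 = 11; r = 10.2 − 11 = -0.8
m=23: ŷ = 1 + 23 = 24; r = 26 − 24 = 2
m=33: ŷ = 1 + 33 = 34; r = 33.6 − 34 = -0.4
m=72: ŷ = 1 + 72 = 73; r = 72 − 73 = -1
m=101: ŷ = 1 + 101 = 102; r = 103.4 − 102 = 1.4
m=106: ŷ = 1 + 106 = 107; r = 104.7 − 107 = -2.3
m=136: ŷ = 1 + 136 = 137; r = 138.1 − 137 = 1.1
SSE = 0.64 + 4 + 0.16 + 1 + 1.96 + 5.29 + 1.21 = 14.26
s = √(14.26/5) = √2.852 ≈ 1.69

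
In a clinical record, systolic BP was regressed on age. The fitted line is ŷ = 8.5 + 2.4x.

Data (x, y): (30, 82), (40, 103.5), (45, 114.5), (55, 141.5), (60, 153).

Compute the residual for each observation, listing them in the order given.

1.5, -1, -2, 1, 0.5

x=30: ŷ = 8.5 + 2.4·30 = 80.5; r = 82 − 80.5 = 1.5
x=40: ŷ = 8.5 + 2.4·40 = 104.5; r = 103.5 − 104.5 = -1
x=45: ŷ = 8.5 + 2.4·45 = 116.5; r = 114.5 − 116.5 = -2
x=55: ŷ = 8.5 + 2.4·55 = 140.5; r = 141.5 − 140.5 = 1
x=60: ŷ = 8.5 + 2.4·60 = 152.5; r = 153 − 152.5 = 0.5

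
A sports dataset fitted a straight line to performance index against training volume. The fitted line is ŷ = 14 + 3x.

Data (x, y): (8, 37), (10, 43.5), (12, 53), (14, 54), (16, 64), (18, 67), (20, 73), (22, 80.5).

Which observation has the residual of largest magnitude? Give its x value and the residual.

x=8: ŷ = 14 + 3·8 = 38; e = 37 − 38 = -1
x=10: ŷ = 14 + 3·10 = 44; e = 43.5 − 44 = -0.5
x=12: ŷ = 14 + 3·12 = 50; e = 53 − 50 = 3
x=14: ŷ = 14 + 3·14 = 56; e = 54 − 56 = -2
x=16: ŷ = 14 + 3·16 = 62; e = 64 − 62 = 2
x=18: ŷ = 14 + 3·18 = 68; e = 67 − 68 = -1
x=20: ŷ = 14 + 3·20 = 74; e = 73 − 74 = -1
x=22: ŷ = 14 + 3·22 = 80; e = 80.5 − 80 = 0.5
Largest |e| is 3 at x = 12, residual 3.

x = 12, e = 3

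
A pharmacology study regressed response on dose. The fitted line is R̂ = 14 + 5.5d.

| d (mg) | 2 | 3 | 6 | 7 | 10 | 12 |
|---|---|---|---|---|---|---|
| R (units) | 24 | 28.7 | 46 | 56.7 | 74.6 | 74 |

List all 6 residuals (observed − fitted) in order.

-1, -1.8, -1, 4.2, 5.6, -6

d=2: R̂ = 14 + 5.5·2 = 25; e = 24 − 25 = -1
d=3: R̂ = 14 + 5.5·3 = 30.5; e = 28.7 − 30.5 = -1.8
d=6: R̂ = 14 + 5.5·6 = 47; e = 46 − 47 = -1
d=7: R̂ = 14 + 5.5·7 = 52.5; e = 56.7 − 52.5 = 4.2
d=10: R̂ = 14 + 5.5·10 = 69; e = 74.6 − 69 = 5.6
d=12: R̂ = 14 + 5.5·12 = 80; e = 74 − 80 = -6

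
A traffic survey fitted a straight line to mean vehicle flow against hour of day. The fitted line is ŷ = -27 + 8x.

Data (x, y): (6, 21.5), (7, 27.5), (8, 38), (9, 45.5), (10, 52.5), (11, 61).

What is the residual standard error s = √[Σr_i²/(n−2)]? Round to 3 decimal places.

s = 1.000

x=6: ŷ = -27 + 8·6 = 21; r = 21.5 − 21 = 0.5
x=7: ŷ = -27 + 8·7 = 29; r = 27.5 − 29 = -1.5
x=8: ŷ = -27 + 8·8 = 37; r = 38 − 37 = 1
x=9: ŷ = -27 + 8·9 = 45; r = 45.5 − 45 = 0.5
x=10: ŷ = -27 + 8·10 = 53; r = 52.5 − 53 = -0.5
x=11: ŷ = -27 + 8·11 = 61; r = 61 − 61 = 0
SSE = 0.25 + 2.25 + 1 + 0.25 + 0.25 + 0 = 4
s = √(4/4) = √1 ≈ 1.000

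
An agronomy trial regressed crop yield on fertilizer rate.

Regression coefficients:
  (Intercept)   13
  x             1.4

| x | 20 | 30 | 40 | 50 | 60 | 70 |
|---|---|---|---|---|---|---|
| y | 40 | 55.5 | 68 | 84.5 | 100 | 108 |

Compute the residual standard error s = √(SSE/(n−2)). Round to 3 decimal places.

s = 2.372

x=20: ŷ = 13 + 1.4·20 = 41; r = 40 − 41 = -1
x=30: ŷ = 13 + 1.4·30 = 55; r = 55.5 − 55 = 0.5
x=40: ŷ = 13 + 1.4·40 = 69; r = 68 − 69 = -1
x=50: ŷ = 13 + 1.4·50 = 83; r = 84.5 − 83 = 1.5
x=60: ŷ = 13 + 1.4·60 = 97; r = 100 − 97 = 3
x=70: ŷ = 13 + 1.4·70 = 111; r = 108 − 111 = -3
SSE = 1 + 0.25 + 1 + 2.25 + 9 + 9 = 22.5
s = √(22.5/4) = √5.625 ≈ 2.372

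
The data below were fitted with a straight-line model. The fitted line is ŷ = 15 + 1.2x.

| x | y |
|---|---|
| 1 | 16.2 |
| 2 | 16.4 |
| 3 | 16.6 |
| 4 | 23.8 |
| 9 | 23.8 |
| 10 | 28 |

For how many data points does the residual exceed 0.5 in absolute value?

5

x=1: ŷ = 15 + 1.2·1 = 16.2; r = 16.2 − 16.2 = 0
x=2: ŷ = 15 + 1.2·2 = 17.4; r = 16.4 − 17.4 = -1
x=3: ŷ = 15 + 1.2·3 = 18.6; r = 16.6 − 18.6 = -2
x=4: ŷ = 15 + 1.2·4 = 19.8; r = 23.8 − 19.8 = 4
x=9: ŷ = 15 + 1.2·9 = 25.8; r = 23.8 − 25.8 = -2
x=10: ŷ = 15 + 1.2·10 = 27; r = 28 − 27 = 1
|r| > 0.5: x=2 (|r|=1), x=3 (|r|=2), x=4 (|r|=4), x=9 (|r|=2), x=10 (|r|=1) → 5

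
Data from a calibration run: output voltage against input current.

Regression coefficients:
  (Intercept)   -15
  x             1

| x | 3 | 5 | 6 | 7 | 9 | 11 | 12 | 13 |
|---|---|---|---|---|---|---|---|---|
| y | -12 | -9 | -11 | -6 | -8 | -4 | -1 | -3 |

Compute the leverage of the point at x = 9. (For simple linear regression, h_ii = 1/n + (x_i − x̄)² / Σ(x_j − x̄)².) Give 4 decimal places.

x̄ = (3 + 5 + 6 + 7 + 9 + 11 + 12 + 13)/8 = 8.25
Σ(x − x̄)² = 27.5625 + 10.5625 + 5.0625 + 1.5625 + 0.5625 + 7.5625 + 14.0625 + 22.5625 = 89.5
h = 1/8 + (0.75)²/89.5 = 0.125 + 0.00628492 = 0.1313

h = 0.1313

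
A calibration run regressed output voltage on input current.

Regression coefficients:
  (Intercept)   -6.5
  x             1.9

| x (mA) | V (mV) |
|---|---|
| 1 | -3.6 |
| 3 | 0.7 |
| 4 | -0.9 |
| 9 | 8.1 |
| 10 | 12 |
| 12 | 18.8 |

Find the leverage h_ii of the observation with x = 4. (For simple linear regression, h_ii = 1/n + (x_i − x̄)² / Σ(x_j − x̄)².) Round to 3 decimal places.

h = 0.231

x̄ = (1 + 3 + 4 + 9 + 10 + 12)/6 = 6.5
Σ(x − x̄)² = 30.25 + 12.25 + 6.25 + 6.25 + 12.25 + 30.25 = 97.5
h = 1/6 + (-2.5)²/97.5 = 0.166667 + 0.0641026 = 0.231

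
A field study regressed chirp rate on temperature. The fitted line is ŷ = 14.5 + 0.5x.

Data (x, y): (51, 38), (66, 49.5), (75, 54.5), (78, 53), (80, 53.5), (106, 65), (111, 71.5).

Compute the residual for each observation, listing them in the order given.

-2, 2, 2.5, -0.5, -1, -2.5, 1.5

x=51: ŷ = 14.5 + 0.5·51 = 40; r = 38 − 40 = -2
x=66: ŷ = 14.5 + 0.5·66 = 47.5; r = 49.5 − 47.5 = 2
x=75: ŷ = 14.5 + 0.5·75 = 52; r = 54.5 − 52 = 2.5
x=78: ŷ = 14.5 + 0.5·78 = 53.5; r = 53 − 53.5 = -0.5
x=80: ŷ = 14.5 + 0.5·80 = 54.5; r = 53.5 − 54.5 = -1
x=106: ŷ = 14.5 + 0.5·106 = 67.5; r = 65 − 67.5 = -2.5
x=111: ŷ = 14.5 + 0.5·111 = 70; r = 71.5 − 70 = 1.5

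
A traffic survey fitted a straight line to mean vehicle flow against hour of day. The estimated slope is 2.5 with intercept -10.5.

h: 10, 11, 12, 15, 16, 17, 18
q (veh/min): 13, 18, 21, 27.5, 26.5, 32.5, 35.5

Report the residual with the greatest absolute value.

h=10: ŷ = -10.5 + 2.5·10 = 14.5; r = 13 − 14.5 = -1.5
h=11: ŷ = -10.5 + 2.5·11 = 17; r = 18 − 17 = 1
h=12: ŷ = -10.5 + 2.5·12 = 19.5; r = 21 − 19.5 = 1.5
h=15: ŷ = -10.5 + 2.5·15 = 27; r = 27.5 − 27 = 0.5
h=16: ŷ = -10.5 + 2.5·16 = 29.5; r = 26.5 − 29.5 = -3
h=17: ŷ = -10.5 + 2.5·17 = 32; r = 32.5 − 32 = 0.5
h=18: ŷ = -10.5 + 2.5·18 = 34.5; r = 35.5 − 34.5 = 1
Largest |r| is 3 at h = 16, residual -3.

r = -3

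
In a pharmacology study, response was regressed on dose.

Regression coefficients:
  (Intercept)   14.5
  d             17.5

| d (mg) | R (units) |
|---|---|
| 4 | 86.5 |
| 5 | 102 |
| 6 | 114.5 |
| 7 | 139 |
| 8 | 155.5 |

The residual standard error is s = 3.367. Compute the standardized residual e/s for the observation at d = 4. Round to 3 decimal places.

ŷ = 14.5 + 17.5·4 = 84.5
e = 86.5 − 84.5 = 2
e/s = 2 / 3.367 = 0.594

0.594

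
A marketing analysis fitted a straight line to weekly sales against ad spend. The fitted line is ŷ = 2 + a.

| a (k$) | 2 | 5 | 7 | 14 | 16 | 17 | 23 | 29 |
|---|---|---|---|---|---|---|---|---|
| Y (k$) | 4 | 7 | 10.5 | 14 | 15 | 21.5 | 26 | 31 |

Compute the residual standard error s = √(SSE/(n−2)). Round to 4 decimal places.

a=2: ŷ = 2 + 2 = 4; r = 4 − 4 = 0
a=5: ŷ = 2 + 5 = 7; r = 7 − 7 = 0
a=7: ŷ = 2 + 7 = 9; r = 10.5 − 9 = 1.5
a=14: ŷ = 2 + 14 = 16; r = 14 − 16 = -2
a=16: ŷ = 2 + 16 = 18; r = 15 − 18 = -3
a=17: ŷ = 2 + 17 = 19; r = 21.5 − 19 = 2.5
a=23: ŷ = 2 + 23 = 25; r = 26 − 25 = 1
a=29: ŷ = 2 + 29 = 31; r = 31 − 31 = 0
SSE = 0 + 0 + 2.25 + 4 + 9 + 6.25 + 1 + 0 = 22.5
s = √(22.5/6) = √3.75 ≈ 1.9365

s = 1.9365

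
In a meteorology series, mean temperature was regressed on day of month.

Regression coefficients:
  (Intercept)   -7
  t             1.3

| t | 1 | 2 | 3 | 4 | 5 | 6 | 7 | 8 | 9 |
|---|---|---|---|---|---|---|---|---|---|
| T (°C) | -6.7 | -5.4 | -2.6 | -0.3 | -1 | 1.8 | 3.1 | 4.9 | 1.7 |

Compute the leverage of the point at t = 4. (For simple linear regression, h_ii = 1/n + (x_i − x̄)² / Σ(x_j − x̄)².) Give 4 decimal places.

h = 0.1278

t̄ = (1 + 2 + 3 + 4 + 5 + 6 + 7 + 8 + 9)/9 = 5
Σ(t − t̄)² = 16 + 9 + 4 + 1 + 0 + 1 + 4 + 9 + 16 = 60
h = 1/9 + (-1)²/60 = 0.111111 + 0.0166667 = 0.1278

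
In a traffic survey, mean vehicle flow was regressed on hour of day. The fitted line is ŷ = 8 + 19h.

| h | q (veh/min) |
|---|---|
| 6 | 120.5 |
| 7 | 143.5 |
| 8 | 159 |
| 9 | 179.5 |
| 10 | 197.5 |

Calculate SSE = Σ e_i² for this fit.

SSE = 10

h=6: ŷ = 8 + 19·6 = 122; e = 120.5 − 122 = -1.5
h=7: ŷ = 8 + 19·7 = 141; e = 143.5 − 141 = 2.5
h=8: ŷ = 8 + 19·8 = 160; e = 159 − 160 = -1
h=9: ŷ = 8 + 19·9 = 179; e = 179.5 − 179 = 0.5
h=10: ŷ = 8 + 19·10 = 198; e = 197.5 − 198 = -0.5
SSE = 2.25 + 6.25 + 1 + 0.25 + 0.25 = 10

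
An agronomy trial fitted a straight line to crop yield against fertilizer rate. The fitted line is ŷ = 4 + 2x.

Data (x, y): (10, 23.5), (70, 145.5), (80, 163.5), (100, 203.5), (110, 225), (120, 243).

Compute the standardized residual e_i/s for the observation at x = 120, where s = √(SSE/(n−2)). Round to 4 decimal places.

x=10: ŷ = 4 + 2·10 = 24; e = 23.5 − 24 = -0.5
x=70: ŷ = 4 + 2·70 = 144; e = 145.5 − 144 = 1.5
x=80: ŷ = 4 + 2·80 = 164; e = 163.5 − 164 = -0.5
x=100: ŷ = 4 + 2·100 = 204; e = 203.5 − 204 = -0.5
x=110: ŷ = 4 + 2·110 = 224; e = 225 − 224 = 1
x=120: ŷ = 4 + 2·120 = 244; e = 243 − 244 = -1
SSE = 0.25 + 2.25 + 0.25 + 0.25 + 1 + 1 = 5
s = √(5/4) = 1.11803
e/s = -1 / 1.11803 = -0.8944

-0.8944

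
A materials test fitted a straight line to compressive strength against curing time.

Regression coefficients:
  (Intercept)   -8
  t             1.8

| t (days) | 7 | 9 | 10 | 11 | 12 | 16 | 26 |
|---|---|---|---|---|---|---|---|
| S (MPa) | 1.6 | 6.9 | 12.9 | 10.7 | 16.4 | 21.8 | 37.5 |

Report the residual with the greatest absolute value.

t=7: ŷ = -8 + 1.8·7 = 4.6; r = 1.6 − 4.6 = -3
t=9: ŷ = -8 + 1.8·9 = 8.2; r = 6.9 − 8.2 = -1.3
t=10: ŷ = -8 + 1.8·10 = 10; r = 12.9 − 10 = 2.9
t=11: ŷ = -8 + 1.8·11 = 11.8; r = 10.7 − 11.8 = -1.1
t=12: ŷ = -8 + 1.8·12 = 13.6; r = 16.4 − 13.6 = 2.8
t=16: ŷ = -8 + 1.8·16 = 20.8; r = 21.8 − 20.8 = 1
t=26: ŷ = -8 + 1.8·26 = 38.8; r = 37.5 − 38.8 = -1.3
Largest |r| is 3 at t = 7, residual -3.

r = -3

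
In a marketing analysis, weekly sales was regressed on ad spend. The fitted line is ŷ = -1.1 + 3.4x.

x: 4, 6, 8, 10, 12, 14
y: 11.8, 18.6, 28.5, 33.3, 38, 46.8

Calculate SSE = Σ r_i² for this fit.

x=4: ŷ = -1.1 + 3.4·4 = 12.5; r = 11.8 − 12.5 = -0.7
x=6: ŷ = -1.1 + 3.4·6 = 19.3; r = 18.6 − 19.3 = -0.7
x=8: ŷ = -1.1 + 3.4·8 = 26.1; r = 28.5 − 26.1 = 2.4
x=10: ŷ = -1.1 + 3.4·10 = 32.9; r = 33.3 − 32.9 = 0.4
x=12: ŷ = -1.1 + 3.4·12 = 39.7; r = 38 − 39.7 = -1.7
x=14: ŷ = -1.1 + 3.4·14 = 46.5; r = 46.8 − 46.5 = 0.3
SSE = 0.49 + 0.49 + 5.76 + 0.16 + 2.89 + 0.09 = 9.88

SSE = 9.88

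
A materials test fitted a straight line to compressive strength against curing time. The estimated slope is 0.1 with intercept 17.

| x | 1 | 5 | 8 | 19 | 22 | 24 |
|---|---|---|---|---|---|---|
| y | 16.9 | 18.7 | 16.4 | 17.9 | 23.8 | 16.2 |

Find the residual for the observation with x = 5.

e = 1.2

ŷ = 17 + 0.1·5 = 17.5
e = 18.7 − 17.5 = 1.2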